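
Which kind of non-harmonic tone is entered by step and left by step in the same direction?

Passing tone.

Approach: by step. Departure: by step, continuing in the same direction.
Stepwise on both sides with no change of direction means the note fills in the space between two different chord tones — a passing tone. (Had it turned back to its starting note it would be a neighbor tone instead.)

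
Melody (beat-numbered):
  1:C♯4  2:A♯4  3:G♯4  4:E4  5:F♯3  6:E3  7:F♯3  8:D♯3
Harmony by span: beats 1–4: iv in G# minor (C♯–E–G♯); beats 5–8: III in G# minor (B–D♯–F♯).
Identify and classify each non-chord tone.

The harmony at that moment is C♯ minor triad (C♯, E, G♯); A♯4 is not a chord tone.
It is approached by leap up from C♯4 and left by step down to G♯4.
Leap in, step out — an appoggiatura.
The harmony at that moment is B major triad (B, D♯, F♯); E3 is not a chord tone.
It is approached by step down from F♯3 and left by step up to F♯3.
Step away and step back to the same note — a neighbor tone (lower neighbor).

A♯4 (beat 2) — appoggiatura; E3 (beat 6) — neighbor tone.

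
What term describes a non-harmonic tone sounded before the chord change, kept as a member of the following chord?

Approach: ahead of the chord change (typically by step), so it is dissonant against the current harmony. Departure: none — the same pitch is restated or held and is a chord tone of the new harmony.
Dissonant first, consonant once the harmony catches up: the note simply arrives early — an anticipation. (The reverse timing, consonant first and dissonant after the change, would be a suspension or retardation.)

Anticipation.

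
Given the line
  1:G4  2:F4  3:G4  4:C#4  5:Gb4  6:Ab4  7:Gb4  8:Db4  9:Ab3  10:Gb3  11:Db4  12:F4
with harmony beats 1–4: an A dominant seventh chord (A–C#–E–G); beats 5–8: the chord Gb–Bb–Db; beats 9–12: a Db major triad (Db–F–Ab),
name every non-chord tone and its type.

The harmony at that moment is A dominant seventh chord (A, C#, E, G); F4 is not a chord tone.
It is approached by step down from G4 and left by step up to G4.
Step away and step back to the same note — a neighbor tone (lower neighbor).
The harmony at that moment is Gb major triad (Gb, Bb, Db); Ab4 is not a chord tone.
It is approached by step up from Gb4 and left by step down to Gb4.
Step away and step back to the same note — a neighbor tone (upper neighbor).
The harmony at that moment is Db major triad (Db, F, Ab); Gb3 is not a chord tone.
It is approached by step down from Ab3 and left by leap up to Db4.
Step in, leap out — an escape tone.

F4 (beat 2) — neighbor tone; Ab4 (beat 6) — neighbor tone; Gb3 (beat 10) — escape tone.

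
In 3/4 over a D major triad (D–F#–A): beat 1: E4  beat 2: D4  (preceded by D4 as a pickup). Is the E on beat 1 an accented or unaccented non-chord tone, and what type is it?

Accented neighbor tone.

The harmony at that moment is D major triad (D, F#, A); E4 is not a chord tone.
It is approached by step up from D4 and left by step down to D4.
Step away and step back to the same note — a neighbor tone (upper neighbor).
It falls on the downbeat, so it is accented.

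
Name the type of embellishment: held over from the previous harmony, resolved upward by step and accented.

Retardation.

Approach: by preparation — the pitch is first a chord tone, then held (tied or repeated) while the harmony changes under it. Departure: up by step. Metric position: strong.
A prepared dissonance that resolves upward by step — a retardation. (The same figure resolving downward would be a suspension.)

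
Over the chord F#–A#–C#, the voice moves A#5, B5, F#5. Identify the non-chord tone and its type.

B5 is an escape tone.

The harmony at that moment is F# major triad (F#, A#, C#); B5 is not a chord tone.
It is approached by step up from A#5 and left by leap down to F#5.
Step in, leap out — an escape tone.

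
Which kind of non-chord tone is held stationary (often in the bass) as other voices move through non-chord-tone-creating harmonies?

Pedal tone.

Approach: none. Departure: none — a single pitch is sustained while the chords change around it, passing through harmonies that do not contain it.
No melodic motion at all; the dissonance is created entirely by the moving harmonies against the stationary note — a pedal tone (pedal point).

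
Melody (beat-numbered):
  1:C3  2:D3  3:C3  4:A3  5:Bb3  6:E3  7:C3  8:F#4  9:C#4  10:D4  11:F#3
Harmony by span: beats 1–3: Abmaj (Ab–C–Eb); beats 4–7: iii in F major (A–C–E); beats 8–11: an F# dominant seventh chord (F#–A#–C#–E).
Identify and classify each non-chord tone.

The harmony at that moment is Ab major triad (Ab, C, Eb); D3 is not a chord tone.
It is approached by step up from C3 and left by step down to C3.
Step away and step back to the same note — a neighbor tone (upper neighbor).
The harmony at that moment is A minor triad (A, C, E); Bb3 is not a chord tone.
It is approached by step up from A3 and left by leap down to E3.
Step in, leap out — an escape tone.
The harmony at that moment is F# dominant seventh chord (F#, A#, C#, E); D4 is not a chord tone.
It is approached by step up from C#4 and left by leap down to F#3.
Step in, leap out — an escape tone.

D3 (beat 2) — neighbor tone; Bb3 (beat 5) — escape tone; D4 (beat 10) — escape tone.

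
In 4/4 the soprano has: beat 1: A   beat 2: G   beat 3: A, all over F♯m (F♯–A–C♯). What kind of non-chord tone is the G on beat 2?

Lower neighbor tone.

The harmony at that moment is F♯ minor triad (F♯, A, C♯); G is not a chord tone.
It is approached by step down from A and left by step up to A.
Step away and step back to the same note — a neighbor tone (lower neighbor).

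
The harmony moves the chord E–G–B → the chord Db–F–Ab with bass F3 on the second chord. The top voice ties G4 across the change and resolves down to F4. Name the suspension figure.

At the second chord the bass is F3. The suspended G4 lies a ninth above the bass; after resolving down by step to F4, the interval above the bass becomes an octave.
Suspension figures are named by those two intervals: 9–8.

9–8 suspension.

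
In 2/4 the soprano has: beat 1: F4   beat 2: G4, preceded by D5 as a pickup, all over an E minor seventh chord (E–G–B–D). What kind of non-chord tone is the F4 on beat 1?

The harmony at that moment is E minor seventh chord (E, G, B, D); F4 is not a chord tone.
It is approached by leap down from D5 and left by step up to G4.
Leap in, step out, metrically accented — an appoggiatura.

Appoggiatura.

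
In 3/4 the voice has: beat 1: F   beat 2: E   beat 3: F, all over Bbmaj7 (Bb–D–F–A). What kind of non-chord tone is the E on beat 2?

Lower neighbor tone.

The harmony at that moment is Bb major seventh chord (Bb, D, F, A); E is not a chord tone.
It is approached by step down from F and left by step up to F.
Step away and step back to the same note — a neighbor tone (lower neighbor).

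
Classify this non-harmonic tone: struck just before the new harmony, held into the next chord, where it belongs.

Anticipation.

Approach: ahead of the chord change (typically by step), so it is dissonant against the current harmony. Departure: none — the same pitch is restated or held and is a chord tone of the new harmony.
Dissonant first, consonant once the harmony catches up: the note simply arrives early — an anticipation. (The reverse timing, consonant first and dissonant after the change, would be a suspension or retardation.)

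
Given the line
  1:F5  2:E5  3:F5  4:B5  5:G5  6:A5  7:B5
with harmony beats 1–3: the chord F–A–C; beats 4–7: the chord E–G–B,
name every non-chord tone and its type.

The harmony at that moment is F major triad (F, A, C); E5 is not a chord tone.
It is approached by step down from F5 and left by step up to F5.
Step away and step back to the same note — a neighbor tone (lower neighbor).
The harmony at that moment is E minor triad (E, G, B); A5 is not a chord tone.
It is approached by step up from G5 and left by step up to B5.
Step in, step out in the same direction — a passing tone.

E5 (beat 2) — neighbor tone; A5 (beat 6) — passing tone.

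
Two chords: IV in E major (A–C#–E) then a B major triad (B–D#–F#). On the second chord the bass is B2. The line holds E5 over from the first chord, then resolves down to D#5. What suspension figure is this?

At the second chord the bass is B2. The suspended E5 lies a fourth above the bass; after resolving down by step to D#5, the interval above the bass becomes a third.
Suspension figures are named by those two intervals: 4–3.

4–3 suspension.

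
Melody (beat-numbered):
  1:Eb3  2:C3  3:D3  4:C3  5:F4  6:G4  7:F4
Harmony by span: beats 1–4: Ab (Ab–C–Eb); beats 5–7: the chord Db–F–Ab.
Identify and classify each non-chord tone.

The harmony at that moment is Ab major triad (Ab, C, Eb); D3 is not a chord tone.
It is approached by step up from C3 and left by step down to C3.
Step away and step back to the same note — a neighbor tone (upper neighbor).
The harmony at that moment is Db major triad (Db, F, Ab); G4 is not a chord tone.
It is approached by step up from F4 and left by step down to F4.
Step away and step back to the same note — a neighbor tone (upper neighbor).

D3 (beat 3) — neighbor tone; G4 (beat 6) — neighbor tone.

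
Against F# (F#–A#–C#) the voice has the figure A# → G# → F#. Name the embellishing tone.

The harmony at that moment is F# major triad (F#, A#, C#); G# is not a chord tone.
It is approached by step down from A# and left by step down to F#.
Step in, step out in the same direction — a passing tone.

G# is a passing tone.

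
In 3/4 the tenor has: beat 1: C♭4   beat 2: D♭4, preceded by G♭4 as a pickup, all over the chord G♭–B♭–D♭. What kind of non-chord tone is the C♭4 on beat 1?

Appoggiatura.

The harmony at that moment is G♭ major triad (G♭, B♭, D♭); C♭4 is not a chord tone.
It is approached by leap down from G♭4 and left by step up to D♭4.
Leap in, step out, metrically accented — an appoggiatura.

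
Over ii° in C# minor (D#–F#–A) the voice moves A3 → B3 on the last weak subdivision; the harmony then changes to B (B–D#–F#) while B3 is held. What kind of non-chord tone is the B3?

B3 is an anticipation.

The harmony at that moment is D# diminished triad (D#, F#, A); B3 is not a chord tone.
It is approached by step up from A3 and then sustained as the same pitch into the next harmony.
Arriving early and becoming a chord tone when the harmony changes — an anticipation.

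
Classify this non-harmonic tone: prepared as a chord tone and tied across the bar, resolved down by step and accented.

Approach: by preparation — the pitch is first a chord tone, then held (tied or repeated) while the harmony changes under it. Departure: down by step. Metric position: strong.
A prepared dissonance that resolves downward by step — a suspension. (The same figure resolving upward would be a retardation.)

Suspension.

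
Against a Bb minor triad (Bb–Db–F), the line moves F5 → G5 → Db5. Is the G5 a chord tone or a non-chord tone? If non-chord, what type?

The harmony at that moment is Bb minor triad (Bb, Db, F); G5 is not a chord tone.
It is approached by step up from F5 and left by leap down to Db5.
Step in, leap out — an escape tone.

Non-chord tone — an escape tone.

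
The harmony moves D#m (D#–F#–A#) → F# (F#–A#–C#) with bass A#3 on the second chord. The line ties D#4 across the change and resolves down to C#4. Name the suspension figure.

At the second chord the bass is A#3. The suspended D#4 lies a fourth above the bass; after resolving down by step to C#4, the interval above the bass becomes a third.
Suspension figures are named by those two intervals: 4–3.

4–3 suspension.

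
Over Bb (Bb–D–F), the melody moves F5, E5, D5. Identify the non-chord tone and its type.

The harmony at that moment is Bb major triad (Bb, D, F); E5 is not a chord tone.
It is approached by step down from F5 and left by step down to D5.
Step in, step out in the same direction — a passing tone.

E5 is a passing tone.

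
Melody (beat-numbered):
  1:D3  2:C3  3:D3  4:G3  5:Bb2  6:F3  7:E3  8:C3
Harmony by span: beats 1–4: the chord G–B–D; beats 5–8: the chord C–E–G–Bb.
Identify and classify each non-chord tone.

The harmony at that moment is G major triad (G, B, D); C3 is not a chord tone.
It is approached by step down from D3 and left by step up to D3.
Step away and step back to the same note — a neighbor tone (lower neighbor).
The harmony at that moment is C dominant seventh chord (C, E, G, Bb); F3 is not a chord tone.
It is approached by leap up from Bb2 and left by step down to E3.
Leap in, step out — an appoggiatura.

C3 (beat 2) — neighbor tone; F3 (beat 6) — appoggiatura.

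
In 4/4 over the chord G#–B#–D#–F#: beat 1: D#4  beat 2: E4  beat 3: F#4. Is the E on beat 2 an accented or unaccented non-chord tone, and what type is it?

The harmony at that moment is G# dominant seventh chord (G#, B#, D#, F#); E4 is not a chord tone.
It is approached by step up from D#4 and left by step up to F#4.
Step in, step out in the same direction — a passing tone.
It falls on a weak beat, so it is unaccented.

Unaccented passing tone.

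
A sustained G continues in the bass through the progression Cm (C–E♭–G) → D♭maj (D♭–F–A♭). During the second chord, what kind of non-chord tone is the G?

The harmony at that moment is D♭ major triad (D♭, F, A♭); G is not a chord tone.
It is held over (the same pitch as the preceding G) and then sustained as the same pitch into the next harmony.
Sustained through a change of harmony — a pedal tone.

Pedal tone (pedal point).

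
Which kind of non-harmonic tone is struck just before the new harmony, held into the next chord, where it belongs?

Anticipation.

Approach: ahead of the chord change (typically by step), so it is dissonant against the current harmony. Departure: none — the same pitch is restated or held and is a chord tone of the new harmony.
Dissonant first, consonant once the harmony catches up: the note simply arrives early — an anticipation. (The reverse timing, consonant first and dissonant after the change, would be a suspension or retardation.)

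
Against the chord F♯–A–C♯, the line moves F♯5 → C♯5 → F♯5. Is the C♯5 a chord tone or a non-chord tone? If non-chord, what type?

Chord tone (the fifth of F# minor triad).

F# minor triad contains F♯, A, C♯; C♯ is the fifth, so it is a chord tone.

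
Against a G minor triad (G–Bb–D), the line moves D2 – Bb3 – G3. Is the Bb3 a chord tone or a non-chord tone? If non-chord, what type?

G minor triad contains G, Bb, D; Bb is the third, so it is a chord tone.

Chord tone (the third of G minor triad).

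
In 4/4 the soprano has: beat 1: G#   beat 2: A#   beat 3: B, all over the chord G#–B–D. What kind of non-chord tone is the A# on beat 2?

Passing tone.

The harmony at that moment is G# diminished triad (G#, B, D); A# is not a chord tone.
It is approached by step up from G# and left by step up to B.
Step in, step out in the same direction — a passing tone.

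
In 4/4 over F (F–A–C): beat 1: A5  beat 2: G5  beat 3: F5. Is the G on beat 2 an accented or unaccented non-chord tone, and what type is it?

Unaccented passing tone.

The harmony at that moment is F major triad (F, A, C); G5 is not a chord tone.
It is approached by step down from A5 and left by step down to F5.
Step in, step out in the same direction — a passing tone.
It falls on a weak beat, so it is unaccented.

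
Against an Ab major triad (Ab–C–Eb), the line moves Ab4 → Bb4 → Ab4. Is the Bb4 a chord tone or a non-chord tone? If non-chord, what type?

Non-chord tone — a neighbor tone.

The harmony at that moment is Ab major triad (Ab, C, Eb); Bb4 is not a chord tone.
It is approached by step up from Ab4 and left by step down to Ab4.
Step away and step back to the same note — a neighbor tone (upper neighbor).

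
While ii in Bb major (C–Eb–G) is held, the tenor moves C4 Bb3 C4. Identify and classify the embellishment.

The harmony at that moment is C minor triad (C, Eb, G); Bb3 is not a chord tone.
It is approached by step down from C4 and left by step up to C4.
Step away and step back to the same note — a neighbor tone (lower neighbor).

Bb3 is a neighbor tone.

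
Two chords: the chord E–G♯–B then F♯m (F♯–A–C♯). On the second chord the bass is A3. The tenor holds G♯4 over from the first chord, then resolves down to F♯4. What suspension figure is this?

7–6 suspension.

At the second chord the bass is A3. The suspended G♯4 lies a seventh above the bass; after resolving down by step to F♯4, the interval above the bass becomes a sixth.
Suspension figures are named by those two intervals: 7–6.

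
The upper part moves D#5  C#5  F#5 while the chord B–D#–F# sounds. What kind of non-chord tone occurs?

The harmony at that moment is B major triad (B, D#, F#); C#5 is not a chord tone.
It is approached by step down from D#5 and left by leap up to F#5.
Step in, leap out — an escape tone.

C#5 is an escape tone.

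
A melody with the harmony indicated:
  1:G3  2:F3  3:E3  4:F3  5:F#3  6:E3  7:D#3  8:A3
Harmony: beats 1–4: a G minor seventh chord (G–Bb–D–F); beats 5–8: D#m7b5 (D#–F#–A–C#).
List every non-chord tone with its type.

The harmony at that moment is G minor seventh chord (G, Bb, D, F); E3 is not a chord tone.
It is approached by step down from F3 and left by step up to F3.
Step away and step back to the same note — a neighbor tone (lower neighbor).
The harmony at that moment is D# half-diminished seventh chord (D#, F#, A, C#); E3 is not a chord tone.
It is approached by step down from F#3 and left by step down to D#3.
Step in, step out in the same direction — a passing tone.

E3 (beat 3) — neighbor tone; E3 (beat 6) — passing tone.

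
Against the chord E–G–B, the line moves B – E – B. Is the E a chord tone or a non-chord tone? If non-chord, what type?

E minor triad contains E, G, B; E is the root, so it is a chord tone.

Chord tone (the root of E minor triad).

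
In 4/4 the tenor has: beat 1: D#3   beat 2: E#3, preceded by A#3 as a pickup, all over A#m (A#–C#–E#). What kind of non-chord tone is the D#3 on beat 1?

Appoggiatura.

The harmony at that moment is A# minor triad (A#, C#, E#); D#3 is not a chord tone.
It is approached by leap down from A#3 and left by step up to E#3.
Leap in, step out, metrically accented — an appoggiatura.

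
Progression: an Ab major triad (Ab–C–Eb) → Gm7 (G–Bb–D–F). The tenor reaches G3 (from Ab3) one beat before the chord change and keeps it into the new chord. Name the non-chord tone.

The harmony at that moment is Ab major triad (Ab, C, Eb); G3 is not a chord tone.
It is approached by step down from Ab3 and then sustained as the same pitch into the next harmony.
Arriving early and becoming a chord tone when the harmony changes — an anticipation.

G3 is an anticipation.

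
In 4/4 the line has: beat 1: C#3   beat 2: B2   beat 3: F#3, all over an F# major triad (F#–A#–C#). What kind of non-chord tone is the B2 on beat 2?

Escape tone.

The harmony at that moment is F# major triad (F#, A#, C#); B2 is not a chord tone.
It is approached by step down from C#3 and left by leap up to F#3.
Step in, leap out, on a weak beat — an escape tone.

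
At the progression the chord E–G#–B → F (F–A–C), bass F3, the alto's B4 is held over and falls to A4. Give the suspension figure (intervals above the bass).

4–3 suspension.

At the second chord the bass is F3. The suspended B4 lies a fourth above the bass; after resolving down by step to A4, the interval above the bass becomes a third.
Suspension figures are named by those two intervals: 4–3.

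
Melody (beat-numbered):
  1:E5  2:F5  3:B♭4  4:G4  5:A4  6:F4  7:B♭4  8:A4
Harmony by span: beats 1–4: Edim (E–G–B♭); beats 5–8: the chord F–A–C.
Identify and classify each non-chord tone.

The harmony at that moment is E diminished triad (E, G, B♭); F5 is not a chord tone.
It is approached by step up from E5 and left by leap down to B♭4.
Step in, leap out — an escape tone.
The harmony at that moment is F major triad (F, A, C); B♭4 is not a chord tone.
It is approached by leap up from F4 and left by step down to A4.
Leap in, step out — an appoggiatura.

F5 (beat 2) — escape tone; B♭4 (beat 7) — appoggiatura.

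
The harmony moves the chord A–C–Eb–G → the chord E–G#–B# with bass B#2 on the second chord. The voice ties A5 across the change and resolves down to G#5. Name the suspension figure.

At the second chord the bass is B#2. The suspended A5 lies a seventh above the bass; after resolving down by step to G#5, the interval above the bass becomes a sixth.
Suspension figures are named by those two intervals: 7–6.

7–6 suspension.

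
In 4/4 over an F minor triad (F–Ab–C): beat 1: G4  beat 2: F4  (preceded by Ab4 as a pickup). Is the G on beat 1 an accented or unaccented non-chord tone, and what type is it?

Accented passing tone.

The harmony at that moment is F minor triad (F, Ab, C); G4 is not a chord tone.
It is approached by step down from Ab4 and left by step down to F4.
Step in, step out in the same direction — a passing tone.
It falls on the downbeat, so it is accented.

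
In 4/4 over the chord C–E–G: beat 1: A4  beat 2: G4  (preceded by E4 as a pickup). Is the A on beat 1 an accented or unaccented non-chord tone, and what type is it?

The harmony at that moment is C major triad (C, E, G); A4 is not a chord tone.
It is approached by leap up from E4 and left by step down to G4.
Leap in, step out — an appoggiatura.
It falls on the downbeat, so it is accented.

Accented appoggiatura.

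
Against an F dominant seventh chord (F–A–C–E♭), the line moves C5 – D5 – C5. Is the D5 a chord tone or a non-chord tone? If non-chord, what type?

The harmony at that moment is F dominant seventh chord (F, A, C, E♭); D5 is not a chord tone.
It is approached by step up from C5 and left by step down to C5.
Step away and step back to the same note — a neighbor tone (upper neighbor).

Non-chord tone — a neighbor tone.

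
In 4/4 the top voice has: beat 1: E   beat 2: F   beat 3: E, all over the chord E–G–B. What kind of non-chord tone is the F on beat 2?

The harmony at that moment is E minor triad (E, G, B); F is not a chord tone.
It is approached by step up from E and left by step down to E.
Step away and step back to the same note — a neighbor tone (upper neighbor).

Upper neighbor tone.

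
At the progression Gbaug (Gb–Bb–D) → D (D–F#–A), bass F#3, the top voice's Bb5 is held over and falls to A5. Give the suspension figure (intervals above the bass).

4–3 suspension.

At the second chord the bass is F#3. The suspended Bb5 lies a fourth above the bass; after resolving down by step to A5, the interval above the bass becomes a third.
Suspension figures are named by those two intervals: 4–3.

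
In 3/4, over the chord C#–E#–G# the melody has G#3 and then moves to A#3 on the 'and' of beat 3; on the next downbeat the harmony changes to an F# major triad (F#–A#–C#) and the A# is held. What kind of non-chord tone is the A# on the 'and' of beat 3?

The harmony at that moment is C# major triad (C#, E#, G#); A#3 is not a chord tone.
It is approached by step up from G#3 and then sustained as the same pitch into the next harmony.
Arriving early and becoming a chord tone when the harmony changes — an anticipation.

Anticipation.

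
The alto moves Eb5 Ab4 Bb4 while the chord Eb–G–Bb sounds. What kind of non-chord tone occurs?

The harmony at that moment is Eb major triad (Eb, G, Bb); Ab4 is not a chord tone.
It is approached by leap down from Eb5 and left by step up to Bb4.
Leap in, step out — an appoggiatura.

Ab4 is an appoggiatura.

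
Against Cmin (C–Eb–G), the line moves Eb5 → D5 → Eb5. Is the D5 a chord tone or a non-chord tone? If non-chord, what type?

The harmony at that moment is C minor triad (C, Eb, G); D5 is not a chord tone.
It is approached by step down from Eb5 and left by step up to Eb5.
Step away and step back to the same note — a neighbor tone (lower neighbor).

Non-chord tone — a neighbor tone.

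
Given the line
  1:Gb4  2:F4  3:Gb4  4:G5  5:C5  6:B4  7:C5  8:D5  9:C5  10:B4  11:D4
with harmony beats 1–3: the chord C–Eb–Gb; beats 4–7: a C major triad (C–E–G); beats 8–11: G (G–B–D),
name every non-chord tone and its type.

The harmony at that moment is C diminished triad (C, Eb, Gb); F4 is not a chord tone.
It is approached by step down from Gb4 and left by step up to Gb4.
Step away and step back to the same note — a neighbor tone (lower neighbor).
The harmony at that moment is C major triad (C, E, G); B4 is not a chord tone.
It is approached by step down from C5 and left by step up to C5.
Step away and step back to the same note — a neighbor tone (lower neighbor).
The harmony at that moment is G major triad (G, B, D); C5 is not a chord tone.
It is approached by step down from D5 and left by step down to B4.
Step in, step out in the same direction — a passing tone.

F4 (beat 2) — neighbor tone; B4 (beat 6) — neighbor tone; C5 (beat 9) — passing tone.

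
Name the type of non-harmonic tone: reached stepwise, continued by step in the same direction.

Approach: by step. Departure: by step, continuing in the same direction.
Stepwise on both sides with no change of direction means the note fills in the space between two different chord tones — a passing tone. (Had it turned back to its starting note it would be a neighbor tone instead.)

Passing tone.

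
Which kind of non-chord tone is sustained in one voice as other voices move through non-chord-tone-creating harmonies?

Pedal tone.

Approach: none. Departure: none — a single pitch is sustained while the chords change around it, passing through harmonies that do not contain it.
No melodic motion at all; the dissonance is created entirely by the moving harmonies against the stationary note — a pedal tone (pedal point).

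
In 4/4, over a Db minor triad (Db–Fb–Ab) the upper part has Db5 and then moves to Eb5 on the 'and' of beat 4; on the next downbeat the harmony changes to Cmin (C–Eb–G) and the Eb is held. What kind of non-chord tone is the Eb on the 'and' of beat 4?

The harmony at that moment is Db minor triad (Db, Fb, Ab); Eb5 is not a chord tone.
It is approached by step up from Db5 and then sustained as the same pitch into the next harmony.
Arriving early and becoming a chord tone when the harmony changes — an anticipation.

Anticipation.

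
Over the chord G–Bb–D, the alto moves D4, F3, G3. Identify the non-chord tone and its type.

The harmony at that moment is G minor triad (G, Bb, D); F3 is not a chord tone.
It is approached by leap down from D4 and left by step up to G3.
Leap in, step out — an appoggiatura.

F3 is an appoggiatura.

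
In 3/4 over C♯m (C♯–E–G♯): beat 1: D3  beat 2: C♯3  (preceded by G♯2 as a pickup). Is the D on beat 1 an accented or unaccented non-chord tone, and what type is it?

Accented appoggiatura.

The harmony at that moment is C♯ minor triad (C♯, E, G♯); D3 is not a chord tone.
It is approached by leap up from G♯2 and left by step down to C♯3.
Leap in, step out — an appoggiatura.
It falls on the downbeat, so it is accented.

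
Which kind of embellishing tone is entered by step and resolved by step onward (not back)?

Approach: by step. Departure: by step, continuing in the same direction.
Stepwise on both sides with no change of direction means the note fills in the space between two different chord tones — a passing tone. (Had it turned back to its starting note it would be a neighbor tone instead.)

Passing tone.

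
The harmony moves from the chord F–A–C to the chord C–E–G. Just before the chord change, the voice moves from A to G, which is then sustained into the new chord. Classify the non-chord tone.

G is an anticipation.

The harmony at that moment is F major triad (F, A, C); G is not a chord tone.
It is approached by step down from A and then sustained as the same pitch into the next harmony.
Arriving early and becoming a chord tone when the harmony changes — an anticipation.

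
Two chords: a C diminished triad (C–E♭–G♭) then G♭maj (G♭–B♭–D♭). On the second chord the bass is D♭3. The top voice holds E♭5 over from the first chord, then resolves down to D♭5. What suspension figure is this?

9–8 suspension.

At the second chord the bass is D♭3. The suspended E♭5 lies a ninth above the bass; after resolving down by step to D♭5, the interval above the bass becomes an octave.
Suspension figures are named by those two intervals: 9–8.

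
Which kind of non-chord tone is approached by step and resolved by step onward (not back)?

Passing tone.

Approach: by step. Departure: by step, continuing in the same direction.
Stepwise on both sides with no change of direction means the note fills in the space between two different chord tones — a passing tone. (Had it turned back to its starting note it would be a neighbor tone instead.)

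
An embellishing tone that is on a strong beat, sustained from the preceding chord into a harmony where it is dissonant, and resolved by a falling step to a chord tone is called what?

Suspension.

Approach: by preparation — the pitch is first a chord tone, then held (tied or repeated) while the harmony changes under it. Departure: down by step. Metric position: strong.
A prepared dissonance that resolves downward by step — a suspension. (The same figure resolving upward would be a retardation.)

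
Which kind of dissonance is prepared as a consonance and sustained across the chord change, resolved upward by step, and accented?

Approach: by preparation — the pitch is first a chord tone, then held (tied or repeated) while the harmony changes under it. Departure: up by step. Metric position: strong.
A prepared dissonance that resolves upward by step — a retardation. (The same figure resolving downward would be a suspension.)

Retardation.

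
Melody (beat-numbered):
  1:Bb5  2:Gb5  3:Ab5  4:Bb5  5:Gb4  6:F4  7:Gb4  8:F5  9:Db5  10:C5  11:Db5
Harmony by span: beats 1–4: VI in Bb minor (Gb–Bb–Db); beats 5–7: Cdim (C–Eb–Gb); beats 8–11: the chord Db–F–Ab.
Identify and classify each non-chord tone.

Ab5 (beat 3) — passing tone; F4 (beat 6) — neighbor tone; C5 (beat 10) — neighbor tone.

The harmony at that moment is Gb major triad (Gb, Bb, Db); Ab5 is not a chord tone.
It is approached by step up from Gb5 and left by step up to Bb5.
Step in, step out in the same direction — a passing tone.
The harmony at that moment is C diminished triad (C, Eb, Gb); F4 is not a chord tone.
It is approached by step down from Gb4 and left by step up to Gb4.
Step away and step back to the same note — a neighbor tone (lower neighbor).
The harmony at that moment is Db major triad (Db, F, Ab); C5 is not a chord tone.
It is approached by step down from Db5 and left by step up to Db5.
Step away and step back to the same note — a neighbor tone (lower neighbor).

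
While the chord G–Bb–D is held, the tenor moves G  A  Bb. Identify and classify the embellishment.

The harmony at that moment is G minor triad (G, Bb, D); A is not a chord tone.
It is approached by step up from G and left by step up to Bb.
Step in, step out in the same direction — a passing tone.

A is a passing tone.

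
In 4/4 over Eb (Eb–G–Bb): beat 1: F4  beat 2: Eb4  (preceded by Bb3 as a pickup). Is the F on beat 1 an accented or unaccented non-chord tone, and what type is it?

The harmony at that moment is Eb major triad (Eb, G, Bb); F4 is not a chord tone.
It is approached by leap up from Bb3 and left by step down to Eb4.
Leap in, step out — an appoggiatura.
It falls on the downbeat, so it is accented.

Accented appoggiatura.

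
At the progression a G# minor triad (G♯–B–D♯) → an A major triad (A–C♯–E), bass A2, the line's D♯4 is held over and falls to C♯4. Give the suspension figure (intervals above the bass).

4–3 suspension.

At the second chord the bass is A2. The suspended D♯4 lies a fourth above the bass; after resolving down by step to C♯4, the interval above the bass becomes a third.
Suspension figures are named by those two intervals: 4–3.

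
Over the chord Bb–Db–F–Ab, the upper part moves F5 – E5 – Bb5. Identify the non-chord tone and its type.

The harmony at that moment is Bb minor seventh chord (Bb, Db, F, Ab); E5 is not a chord tone.
It is approached by step down from F5 and left by leap up to Bb5.
Step in, leap out — an escape tone.

E5 is an escape tone.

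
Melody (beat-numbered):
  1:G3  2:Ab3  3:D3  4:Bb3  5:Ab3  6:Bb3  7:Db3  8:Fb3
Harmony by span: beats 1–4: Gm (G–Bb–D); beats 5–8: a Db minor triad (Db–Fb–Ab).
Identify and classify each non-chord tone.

The harmony at that moment is G minor triad (G, Bb, D); Ab3 is not a chord tone.
It is approached by step up from G3 and left by leap down to D3.
Step in, leap out — an escape tone.
The harmony at that moment is Db minor triad (Db, Fb, Ab); Bb3 is not a chord tone.
It is approached by step up from Ab3 and left by leap down to Db3.
Step in, leap out — an escape tone.

Ab3 (beat 2) — escape tone; Bb3 (beat 6) — escape tone.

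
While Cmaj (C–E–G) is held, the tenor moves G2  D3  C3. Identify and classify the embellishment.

The harmony at that moment is C major triad (C, E, G); D3 is not a chord tone.
It is approached by leap up from G2 and left by step down to C3.
Leap in, step out — an appoggiatura.

D3 is an appoggiatura.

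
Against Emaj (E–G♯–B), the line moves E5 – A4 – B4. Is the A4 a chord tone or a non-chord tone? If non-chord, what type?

The harmony at that moment is E major triad (E, G♯, B); A4 is not a chord tone.
It is approached by leap down from E5 and left by step up to B4.
Leap in, step out — an appoggiatura.

Non-chord tone — an appoggiatura.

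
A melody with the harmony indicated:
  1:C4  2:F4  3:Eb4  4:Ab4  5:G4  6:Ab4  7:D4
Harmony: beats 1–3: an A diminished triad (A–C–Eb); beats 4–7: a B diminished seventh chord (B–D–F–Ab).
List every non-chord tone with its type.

The harmony at that moment is A diminished triad (A, C, Eb); F4 is not a chord tone.
It is approached by leap up from C4 and left by step down to Eb4.
Leap in, step out — an appoggiatura.
The harmony at that moment is B diminished seventh chord (B, D, F, Ab); G4 is not a chord tone.
It is approached by step down from Ab4 and left by step up to Ab4.
Step away and step back to the same note — a neighbor tone (lower neighbor).

F4 (beat 2) — appoggiatura; G4 (beat 5) — neighbor tone.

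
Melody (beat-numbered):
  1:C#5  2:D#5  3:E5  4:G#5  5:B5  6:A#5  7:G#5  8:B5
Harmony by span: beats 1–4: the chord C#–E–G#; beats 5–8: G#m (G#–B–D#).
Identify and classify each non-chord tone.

The harmony at that moment is C# minor triad (C#, E, G#); D#5 is not a chord tone.
It is approached by step up from C#5 and left by step up to E5.
Step in, step out in the same direction — a passing tone.
The harmony at that moment is G# minor triad (G#, B, D#); A#5 is not a chord tone.
It is approached by step down from B5 and left by step down to G#5.
Step in, step out in the same direction — a passing tone.

D#5 (beat 2) — passing tone; A#5 (beat 6) — passing tone.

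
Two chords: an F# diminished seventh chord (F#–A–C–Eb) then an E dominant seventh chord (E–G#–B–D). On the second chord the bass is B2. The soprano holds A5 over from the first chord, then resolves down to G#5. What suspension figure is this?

At the second chord the bass is B2. The suspended A5 lies a seventh above the bass; after resolving down by step to G#5, the interval above the bass becomes a sixth.
Suspension figures are named by those two intervals: 7–6.

7–6 suspension.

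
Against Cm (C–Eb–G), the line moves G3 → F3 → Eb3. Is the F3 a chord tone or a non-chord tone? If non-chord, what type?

Non-chord tone — a passing tone.

The harmony at that moment is C minor triad (C, Eb, G); F3 is not a chord tone.
It is approached by step down from G3 and left by step down to Eb3.
Step in, step out in the same direction — a passing tone.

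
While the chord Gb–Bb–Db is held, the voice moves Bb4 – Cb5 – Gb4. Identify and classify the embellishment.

The harmony at that moment is Gb major triad (Gb, Bb, Db); Cb5 is not a chord tone.
It is approached by step up from Bb4 and left by leap down to Gb4.
Step in, leap out — an escape tone.

Cb5 is an escape tone.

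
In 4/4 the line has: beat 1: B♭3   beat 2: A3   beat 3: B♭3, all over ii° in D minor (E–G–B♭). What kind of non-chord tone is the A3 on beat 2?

The harmony at that moment is E diminished triad (E, G, B♭); A3 is not a chord tone.
It is approached by step down from B♭3 and left by step up to B♭3.
Step away and step back to the same note — a neighbor tone (lower neighbor).

Lower neighbor tone.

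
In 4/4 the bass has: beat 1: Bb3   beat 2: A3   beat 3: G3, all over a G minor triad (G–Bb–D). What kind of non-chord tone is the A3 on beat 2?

Passing tone.

The harmony at that moment is G minor triad (G, Bb, D); A3 is not a chord tone.
It is approached by step down from Bb3 and left by step down to G3.
Step in, step out in the same direction — a passing tone.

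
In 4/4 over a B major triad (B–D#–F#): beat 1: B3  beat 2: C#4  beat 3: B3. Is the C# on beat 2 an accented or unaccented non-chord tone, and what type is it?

The harmony at that moment is B major triad (B, D#, F#); C#4 is not a chord tone.
It is approached by step up from B3 and left by step down to B3.
Step away and step back to the same note — a neighbor tone (upper neighbor).
It falls on a weak beat, so it is unaccented.

Unaccented neighbor tone.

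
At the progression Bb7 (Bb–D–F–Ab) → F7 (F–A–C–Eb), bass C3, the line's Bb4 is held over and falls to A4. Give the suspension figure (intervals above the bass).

7–6 suspension.

At the second chord the bass is C3. The suspended Bb4 lies a seventh above the bass; after resolving down by step to A4, the interval above the bass becomes a sixth.
Suspension figures are named by those two intervals: 7–6.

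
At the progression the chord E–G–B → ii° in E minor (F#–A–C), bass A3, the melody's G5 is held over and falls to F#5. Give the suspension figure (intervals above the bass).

7–6 suspension.

At the second chord the bass is A3. The suspended G5 lies a seventh above the bass; after resolving down by step to F#5, the interval above the bass becomes a sixth.
Suspension figures are named by those two intervals: 7–6.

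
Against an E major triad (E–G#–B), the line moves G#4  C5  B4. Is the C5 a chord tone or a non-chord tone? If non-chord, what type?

Non-chord tone — an appoggiatura.

The harmony at that moment is E major triad (E, G#, B); C5 is not a chord tone.
It is approached by leap up from G#4 and left by step down to B4.
Leap in, step out — an appoggiatura.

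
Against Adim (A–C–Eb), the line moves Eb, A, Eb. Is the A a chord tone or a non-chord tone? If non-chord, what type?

A diminished triad contains A, C, Eb; A is the root, so it is a chord tone.

Chord tone (the root of A diminished triad).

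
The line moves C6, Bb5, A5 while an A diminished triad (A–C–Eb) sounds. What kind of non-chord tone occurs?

The harmony at that moment is A diminished triad (A, C, Eb); Bb5 is not a chord tone.
It is approached by step down from C6 and left by step down to A5.
Step in, step out in the same direction — a passing tone.

Bb5 is a passing tone.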